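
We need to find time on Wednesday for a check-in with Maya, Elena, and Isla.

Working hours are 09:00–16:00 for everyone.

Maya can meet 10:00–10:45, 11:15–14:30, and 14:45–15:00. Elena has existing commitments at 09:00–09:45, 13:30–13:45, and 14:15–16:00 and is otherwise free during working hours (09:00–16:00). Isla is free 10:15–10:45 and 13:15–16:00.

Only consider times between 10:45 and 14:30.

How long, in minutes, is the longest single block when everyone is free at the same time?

30 minutes

Elena free within 09:00–16:00: 09:45–13:30, 13:45–14:15.
Maya ∩ Elena: 10:00–10:45, 11:15–13:30, 13:45–14:15.
Maya ∩ Elena ∩ Isla: 10:15–10:45, 13:15–13:30, 13:45–14:15.
Restricted to 10:45–14:30: 13:15–13:30, 13:45–14:15.
Common window lengths: 15, 30 min; longest is 30.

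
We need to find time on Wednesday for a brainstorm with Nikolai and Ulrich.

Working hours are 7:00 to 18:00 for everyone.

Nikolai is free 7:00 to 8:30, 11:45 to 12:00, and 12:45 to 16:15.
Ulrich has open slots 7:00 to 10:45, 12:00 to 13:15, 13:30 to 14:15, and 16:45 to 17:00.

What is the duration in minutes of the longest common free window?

90 minutes

Nikolai ∩ Ulrich: 07:00–08:30, 12:45–13:15, 13:30–14:15.
Common window lengths: 90, 30, 45 min; longest is 90.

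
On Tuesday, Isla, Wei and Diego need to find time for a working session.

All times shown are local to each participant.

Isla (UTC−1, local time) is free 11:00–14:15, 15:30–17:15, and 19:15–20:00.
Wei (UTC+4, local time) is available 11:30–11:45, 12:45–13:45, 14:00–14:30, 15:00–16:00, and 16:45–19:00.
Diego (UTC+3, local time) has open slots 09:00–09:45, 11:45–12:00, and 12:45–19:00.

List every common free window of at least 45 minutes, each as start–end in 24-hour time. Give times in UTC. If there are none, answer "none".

Isla → UTC: 12:00–15:15, 16:30–18:15, 20:15–21:00.
Wei → UTC: 07:30–07:45, 08:45–09:45, 10:00–10:30, 11:00–12:00, 12:45–15:00.
Diego → UTC: 06:00–06:45, 08:45–09:00, 09:45–16:00.
Isla ∩ Wei: 12:45–15:00.
Isla ∩ Wei ∩ Diego: 12:45–15:00.
Windows ≥ 45 min: 12:45–15:00.

12:45–15:00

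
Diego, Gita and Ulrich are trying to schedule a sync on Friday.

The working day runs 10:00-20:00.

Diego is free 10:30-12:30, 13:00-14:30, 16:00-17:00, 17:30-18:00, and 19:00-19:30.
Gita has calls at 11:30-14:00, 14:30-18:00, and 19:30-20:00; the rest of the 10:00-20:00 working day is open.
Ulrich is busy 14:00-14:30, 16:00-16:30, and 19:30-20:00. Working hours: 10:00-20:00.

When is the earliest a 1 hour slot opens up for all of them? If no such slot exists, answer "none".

Gita free within 10:00–20:00: 10:00–11:30, 14:00–14:30, 18:00–19:30.
Ulrich free within 10:00–20:00: 10:00–14:00, 14:30–16:00, 16:30–19:30.
Diego ∩ Gita: 10:30–11:30, 14:00–14:30, 19:00–19:30.
Diego ∩ Gita ∩ Ulrich: 10:30–11:30, 19:00–19:30.
Windows ≥ 60 min: 10:30–11:30.
Earliest such window starts at 10:30.

10:30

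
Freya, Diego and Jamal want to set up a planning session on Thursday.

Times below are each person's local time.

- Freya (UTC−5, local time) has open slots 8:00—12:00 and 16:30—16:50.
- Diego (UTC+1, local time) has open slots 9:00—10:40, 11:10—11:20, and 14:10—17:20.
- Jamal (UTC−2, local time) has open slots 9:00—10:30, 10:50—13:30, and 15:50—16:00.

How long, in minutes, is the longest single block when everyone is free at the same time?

Freya → UTC: 13:00–17:00, 21:30–21:50.
Diego → UTC: 08:00–09:40, 10:10–10:20, 13:10–16:20.
Jamal → UTC: 11:00–12:30, 12:50–15:30, 17:50–18:00.
Freya ∩ Diego: 13:10–16:20.
Freya ∩ Diego ∩ Jamal: 13:10–15:30.
Single common window of 140 minutes.

140 minutes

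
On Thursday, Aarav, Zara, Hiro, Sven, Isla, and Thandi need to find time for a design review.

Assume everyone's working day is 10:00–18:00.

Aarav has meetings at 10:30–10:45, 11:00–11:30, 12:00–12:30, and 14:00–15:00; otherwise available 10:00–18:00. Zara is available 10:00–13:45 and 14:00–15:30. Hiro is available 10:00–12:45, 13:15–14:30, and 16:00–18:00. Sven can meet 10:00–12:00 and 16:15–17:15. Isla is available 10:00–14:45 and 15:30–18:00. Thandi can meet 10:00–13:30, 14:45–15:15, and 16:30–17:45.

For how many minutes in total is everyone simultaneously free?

Aarav free within 10:00–18:00: 10:00–10:30, 10:45–11:00, 11:30–12:00, 12:30–14:00, 15:00–18:00.
Aarav ∩ Zara: 10:00–10:30, 10:45–11:00, 11:30–12:00, 12:30–13:45, 15:00–15:30.
Aarav ∩ Zara ∩ Hiro: 10:00–10:30, 10:45–11:00, 11:30–12:00, 12:30–12:45, 13:15–13:45.
Aarav ∩ Zara ∩ Hiro ∩ Sven: 10:00–10:30, 10:45–11:00, 11:30–12:00.
Aarav ∩ Zara ∩ Hiro ∩ Sven ∩ Isla: 10:00–10:30, 10:45–11:00, 11:30–12:00.
Aarav ∩ Zara ∩ Hiro ∩ Sven ∩ Isla ∩ Thandi: 10:00–10:30, 10:45–11:00, 11:30–12:00.
Total common minutes: 30 + 15 + 30 = 75.

75 minutes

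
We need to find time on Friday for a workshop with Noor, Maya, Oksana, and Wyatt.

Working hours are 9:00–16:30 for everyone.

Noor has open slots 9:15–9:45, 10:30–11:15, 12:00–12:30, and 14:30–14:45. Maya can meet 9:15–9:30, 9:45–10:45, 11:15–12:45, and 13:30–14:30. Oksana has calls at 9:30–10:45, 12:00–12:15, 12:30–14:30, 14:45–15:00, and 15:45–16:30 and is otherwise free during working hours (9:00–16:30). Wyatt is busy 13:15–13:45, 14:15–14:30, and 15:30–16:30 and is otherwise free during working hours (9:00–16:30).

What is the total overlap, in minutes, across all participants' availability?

Oksana free within 09:00–16:30: 09:00–09:30, 10:45–12:00, 12:15–12:30, 14:30–14:45, 15:00–15:45.
Wyatt free within 09:00–16:30: 09:00–13:15, 13:45–14:15, 14:30–15:30.
Noor ∩ Maya: 09:15–09:30, 10:30–10:45, 12:00–12:30.
Noor ∩ Maya ∩ Oksana: 09:15–09:30, 12:15–12:30.
Noor ∩ Maya ∩ Oksana ∩ Wyatt: 09:15–09:30, 12:15–12:30.
Total common minutes: 15 + 15 = 30.

30 minutes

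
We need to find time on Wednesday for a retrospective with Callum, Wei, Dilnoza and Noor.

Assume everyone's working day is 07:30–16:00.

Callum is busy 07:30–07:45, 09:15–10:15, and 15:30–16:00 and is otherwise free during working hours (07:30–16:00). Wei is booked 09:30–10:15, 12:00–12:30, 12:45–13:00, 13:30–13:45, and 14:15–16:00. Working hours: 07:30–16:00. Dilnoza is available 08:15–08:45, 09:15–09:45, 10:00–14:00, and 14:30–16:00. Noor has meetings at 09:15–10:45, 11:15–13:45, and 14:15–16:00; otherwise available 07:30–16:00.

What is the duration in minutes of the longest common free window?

30 minutes

Callum free within 07:30–16:00: 07:45–09:15, 10:15–15:30.
Wei free within 07:30–16:00: 07:30–09:30, 10:15–12:00, 12:30–12:45, 13:00–13:30, 13:45–14:15.
Noor free within 07:30–16:00: 07:30–09:15, 10:45–11:15, 13:45–14:15.
Callum ∩ Wei: 07:45–09:15, 10:15–12:00, 12:30–12:45, 13:00–13:30, 13:45–14:15.
Callum ∩ Wei ∩ Dilnoza: 08:15–08:45, 10:15–12:00, 12:30–12:45, 13:00–13:30, 13:45–14:00.
Callum ∩ Wei ∩ Dilnoza ∩ Noor: 08:15–08:45, 10:45–11:15, 13:45–14:00.
Common window lengths: 30, 30, 15 min; longest is 30.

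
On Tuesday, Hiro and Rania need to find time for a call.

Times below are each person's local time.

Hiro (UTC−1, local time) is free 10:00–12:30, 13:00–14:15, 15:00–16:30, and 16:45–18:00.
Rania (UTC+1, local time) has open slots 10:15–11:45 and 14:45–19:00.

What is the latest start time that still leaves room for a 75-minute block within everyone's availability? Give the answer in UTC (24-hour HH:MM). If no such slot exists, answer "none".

16:15

Hiro → UTC: 11:00–13:30, 14:00–15:15, 16:00–17:30, 17:45–19:00.
Rania → UTC: 09:15–10:45, 13:45–18:00.
Hiro ∩ Rania: 14:00–15:15, 16:00–17:30, 17:45–18:00.
Windows ≥ 75 min: 14:00–15:15, 16:00–17:30.
Latest start in the last window 16:00–17:30 is 17:30 − 75 min = 16:15.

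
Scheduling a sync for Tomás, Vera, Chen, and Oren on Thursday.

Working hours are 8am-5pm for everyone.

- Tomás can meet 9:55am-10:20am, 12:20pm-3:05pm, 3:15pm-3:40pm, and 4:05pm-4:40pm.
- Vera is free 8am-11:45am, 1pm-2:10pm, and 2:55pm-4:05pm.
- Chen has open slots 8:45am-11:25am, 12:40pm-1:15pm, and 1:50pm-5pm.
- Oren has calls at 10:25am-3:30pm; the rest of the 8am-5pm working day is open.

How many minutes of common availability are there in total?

Oren free within 08:00–17:00: 08:00–10:25, 15:30–17:00.
Tomás ∩ Vera: 09:55–10:20, 13:00–14:10, 14:55–15:05, 15:15–15:40.
Tomás ∩ Vera ∩ Chen: 09:55–10:20, 13:00–13:15, 13:50–14:10, 14:55–15:05, 15:15–15:40.
Tomás ∩ Vera ∩ Chen ∩ Oren: 09:55–10:20, 15:30–15:40.
Total common minutes: 25 + 10 = 35.

35 minutes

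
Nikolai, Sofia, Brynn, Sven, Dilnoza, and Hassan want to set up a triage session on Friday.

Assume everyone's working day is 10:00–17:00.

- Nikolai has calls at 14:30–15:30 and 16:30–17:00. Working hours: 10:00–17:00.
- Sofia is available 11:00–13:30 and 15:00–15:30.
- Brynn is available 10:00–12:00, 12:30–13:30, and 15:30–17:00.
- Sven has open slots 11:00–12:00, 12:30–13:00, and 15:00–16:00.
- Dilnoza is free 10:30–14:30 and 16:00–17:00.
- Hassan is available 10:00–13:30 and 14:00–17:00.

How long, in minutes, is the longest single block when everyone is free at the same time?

Nikolai free within 10:00–17:00: 10:00–14:30, 15:30–16:30.
Nikolai ∩ Sofia: 11:00–13:30.
Nikolai ∩ Sofia ∩ Brynn: 11:00–12:00, 12:30–13:30.
Nikolai ∩ Sofia ∩ Brynn ∩ Sven: 11:00–12:00, 12:30–13:00.
Nikolai ∩ Sofia ∩ Brynn ∩ Sven ∩ Dilnoza: 11:00–12:00, 12:30–13:00.
Nikolai ∩ Sofia ∩ Brynn ∩ Sven ∩ Dilnoza ∩ Hassan: 11:00–12:00, 12:30–13:00.
Common window lengths: 60, 30 min; longest is 60.

60 minutes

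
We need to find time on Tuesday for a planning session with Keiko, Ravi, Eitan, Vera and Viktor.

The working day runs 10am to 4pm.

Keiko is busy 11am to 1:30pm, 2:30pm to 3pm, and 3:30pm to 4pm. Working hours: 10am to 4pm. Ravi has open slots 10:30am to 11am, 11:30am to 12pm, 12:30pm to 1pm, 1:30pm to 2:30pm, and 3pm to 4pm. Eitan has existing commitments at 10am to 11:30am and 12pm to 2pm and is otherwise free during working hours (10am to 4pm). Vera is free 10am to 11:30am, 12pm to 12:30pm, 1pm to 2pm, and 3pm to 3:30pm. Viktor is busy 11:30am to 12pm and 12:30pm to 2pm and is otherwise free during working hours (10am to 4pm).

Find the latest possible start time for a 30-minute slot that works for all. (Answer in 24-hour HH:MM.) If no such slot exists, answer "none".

15:00

Keiko free within 10:00–16:00: 10:00–11:00, 13:30–14:30, 15:00–15:30.
Eitan free within 10:00–16:00: 11:30–12:00, 14:00–16:00.
Viktor free within 10:00–16:00: 10:00–11:30, 12:00–12:30, 14:00–16:00.
Keiko ∩ Ravi: 10:30–11:00, 13:30–14:30, 15:00–15:30.
Keiko ∩ Ravi ∩ Eitan: 14:00–14:30, 15:00–15:30.
Keiko ∩ Ravi ∩ Eitan ∩ Vera: 15:00–15:30.
Keiko ∩ Ravi ∩ Eitan ∩ Vera ∩ Viktor: 15:00–15:30.
Windows ≥ 30 min: 15:00–15:30.
Latest start in the last window 15:00–15:30 is 15:30 − 30 min = 15:00.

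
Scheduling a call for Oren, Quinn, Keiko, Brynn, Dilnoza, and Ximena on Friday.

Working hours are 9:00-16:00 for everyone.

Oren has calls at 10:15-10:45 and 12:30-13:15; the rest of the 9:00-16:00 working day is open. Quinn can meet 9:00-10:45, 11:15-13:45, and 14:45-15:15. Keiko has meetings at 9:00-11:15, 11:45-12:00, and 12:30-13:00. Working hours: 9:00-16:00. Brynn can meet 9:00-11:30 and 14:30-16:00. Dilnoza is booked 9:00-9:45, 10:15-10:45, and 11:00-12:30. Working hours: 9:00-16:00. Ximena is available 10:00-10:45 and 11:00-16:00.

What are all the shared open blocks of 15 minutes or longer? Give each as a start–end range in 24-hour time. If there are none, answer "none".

Oren free within 09:00–16:00: 09:00–10:15, 10:45–12:30, 13:15–16:00.
Keiko free within 09:00–16:00: 11:15–11:45, 12:00–12:30, 13:00–16:00.
Dilnoza free within 09:00–16:00: 09:45–10:15, 10:45–11:00, 12:30–16:00.
Oren ∩ Quinn: 09:00–10:15, 11:15–12:30, 13:15–13:45, 14:45–15:15.
Oren ∩ Quinn ∩ Keiko: 11:15–11:45, 12:00–12:30, 13:15–13:45, 14:45–15:15.
Oren ∩ Quinn ∩ Keiko ∩ Brynn: 11:15–11:30, 14:45–15:15.
Oren ∩ Quinn ∩ Keiko ∩ Brynn ∩ Dilnoza: 14:45–15:15.
Oren ∩ Quinn ∩ Keiko ∩ Brynn ∩ Dilnoza ∩ Ximena: 14:45–15:15.
Windows ≥ 15 min: 14:45–15:15.

14:45–15:15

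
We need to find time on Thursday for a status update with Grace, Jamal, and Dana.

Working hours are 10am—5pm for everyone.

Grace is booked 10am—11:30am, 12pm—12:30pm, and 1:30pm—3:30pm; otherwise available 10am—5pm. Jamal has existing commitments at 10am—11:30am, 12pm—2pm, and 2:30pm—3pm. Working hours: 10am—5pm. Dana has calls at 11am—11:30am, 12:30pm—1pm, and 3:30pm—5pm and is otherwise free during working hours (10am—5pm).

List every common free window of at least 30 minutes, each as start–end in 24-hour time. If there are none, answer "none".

11:30–12:00

Grace free within 10:00–17:00: 11:30–12:00, 12:30–13:30, 15:30–17:00.
Jamal free within 10:00–17:00: 11:30–12:00, 14:00–14:30, 15:00–17:00.
Dana free within 10:00–17:00: 10:00–11:00, 11:30–12:30, 13:00–15:30.
Grace ∩ Jamal: 11:30–12:00, 15:30–17:00.
Grace ∩ Jamal ∩ Dana: 11:30–12:00.
Windows ≥ 30 min: 11:30–12:00.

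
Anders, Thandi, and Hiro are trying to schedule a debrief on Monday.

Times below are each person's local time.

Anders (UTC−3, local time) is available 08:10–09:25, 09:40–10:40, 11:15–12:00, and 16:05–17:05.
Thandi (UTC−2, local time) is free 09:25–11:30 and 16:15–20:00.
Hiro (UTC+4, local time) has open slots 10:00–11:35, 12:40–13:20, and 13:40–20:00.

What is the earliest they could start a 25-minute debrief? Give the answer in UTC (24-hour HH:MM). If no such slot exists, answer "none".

Anders → UTC: 11:10–12:25, 12:40–13:40, 14:15–15:00, 19:05–20:05.
Thandi → UTC: 11:25–13:30, 18:15–22:00.
Hiro → UTC: 06:00–07:35, 08:40–09:20, 09:40–16:00.
Anders ∩ Thandi: 11:25–12:25, 12:40–13:30, 19:05–20:05.
Anders ∩ Thandi ∩ Hiro: 11:25–12:25, 12:40–13:30.
Windows ≥ 25 min: 11:25–12:25, 12:40–13:30.
Earliest such window starts at 11:25.

11:25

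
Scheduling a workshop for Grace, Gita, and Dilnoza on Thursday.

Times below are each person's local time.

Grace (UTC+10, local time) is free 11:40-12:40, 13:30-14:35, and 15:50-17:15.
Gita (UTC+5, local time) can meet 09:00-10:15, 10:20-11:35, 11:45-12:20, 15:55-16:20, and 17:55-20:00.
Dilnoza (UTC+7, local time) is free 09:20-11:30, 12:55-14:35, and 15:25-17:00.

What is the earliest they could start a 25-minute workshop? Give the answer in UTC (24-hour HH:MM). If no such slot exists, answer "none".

04:00

Grace → UTC: 01:40–02:40, 03:30–04:35, 05:50–07:15.
Gita → UTC: 04:00–05:15, 05:20–06:35, 06:45–07:20, 10:55–11:20, 12:55–15:00.
Dilnoza → UTC: 02:20–04:30, 05:55–07:35, 08:25–10:00.
Grace ∩ Gita: 04:00–04:35, 05:50–06:35, 06:45–07:15.
Grace ∩ Gita ∩ Dilnoza: 04:00–04:30, 05:55–06:35, 06:45–07:15.
Windows ≥ 25 min: 04:00–04:30, 05:55–06:35, 06:45–07:15.
Earliest such window starts at 04:00.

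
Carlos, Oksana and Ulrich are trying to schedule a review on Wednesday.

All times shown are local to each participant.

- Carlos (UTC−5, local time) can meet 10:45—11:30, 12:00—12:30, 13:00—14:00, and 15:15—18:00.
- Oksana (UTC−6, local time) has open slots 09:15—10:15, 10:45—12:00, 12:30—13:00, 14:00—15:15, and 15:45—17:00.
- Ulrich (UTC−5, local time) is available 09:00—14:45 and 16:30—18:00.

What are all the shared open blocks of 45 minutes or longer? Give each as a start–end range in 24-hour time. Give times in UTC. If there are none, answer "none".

Carlos → UTC: 15:45–16:30, 17:00–17:30, 18:00–19:00, 20:15–23:00.
Oksana → UTC: 15:15–16:15, 16:45–18:00, 18:30–19:00, 20:00–21:15, 21:45–23:00.
Ulrich → UTC: 14:00–19:45, 21:30–23:00.
Carlos ∩ Oksana: 15:45–16:15, 17:00–17:30, 18:30–19:00, 20:15–21:15, 21:45–23:00.
Carlos ∩ Oksana ∩ Ulrich: 15:45–16:15, 17:00–17:30, 18:30–19:00, 21:45–23:00.
Windows ≥ 45 min: 21:45–23:00.

21:45–23:00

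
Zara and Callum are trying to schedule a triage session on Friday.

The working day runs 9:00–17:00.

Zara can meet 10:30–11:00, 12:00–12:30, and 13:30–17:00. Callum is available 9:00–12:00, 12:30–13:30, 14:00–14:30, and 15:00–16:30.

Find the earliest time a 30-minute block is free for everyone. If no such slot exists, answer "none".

10:30

Zara ∩ Callum: 10:30–11:00, 14:00–14:30, 15:00–16:30.
Windows ≥ 30 min: 10:30–11:00, 14:00–14:30, 15:00–16:30.
Earliest such window starts at 10:30.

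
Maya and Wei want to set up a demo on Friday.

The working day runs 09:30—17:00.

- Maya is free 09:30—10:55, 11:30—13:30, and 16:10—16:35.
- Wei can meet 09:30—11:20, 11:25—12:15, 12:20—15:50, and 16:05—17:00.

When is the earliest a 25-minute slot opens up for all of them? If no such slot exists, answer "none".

Maya ∩ Wei: 09:30–10:55, 11:30–12:15, 12:20–13:30, 16:10–16:35.
Windows ≥ 25 min: 09:30–10:55, 11:30–12:15, 12:20–13:30, 16:10–16:35.
Earliest such window starts at 09:30.

09:30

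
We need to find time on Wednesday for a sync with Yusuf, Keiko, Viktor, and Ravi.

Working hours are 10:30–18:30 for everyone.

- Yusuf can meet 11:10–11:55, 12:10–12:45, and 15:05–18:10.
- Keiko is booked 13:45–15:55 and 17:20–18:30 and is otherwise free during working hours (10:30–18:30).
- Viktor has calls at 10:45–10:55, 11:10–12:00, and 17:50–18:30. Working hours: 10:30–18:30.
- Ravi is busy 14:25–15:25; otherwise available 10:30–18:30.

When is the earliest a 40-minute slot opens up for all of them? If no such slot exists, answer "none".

15:55

Keiko free within 10:30–18:30: 10:30–13:45, 15:55–17:20.
Viktor free within 10:30–18:30: 10:30–10:45, 10:55–11:10, 12:00–17:50.
Ravi free within 10:30–18:30: 10:30–14:25, 15:25–18:30.
Yusuf ∩ Keiko: 11:10–11:55, 12:10–12:45, 15:55–17:20.
Yusuf ∩ Keiko ∩ Viktor: 12:10–12:45, 15:55–17:20.
Yusuf ∩ Keiko ∩ Viktor ∩ Ravi: 12:10–12:45, 15:55–17:20.
Windows ≥ 40 min: 15:55–17:20.
Earliest such window starts at 15:55.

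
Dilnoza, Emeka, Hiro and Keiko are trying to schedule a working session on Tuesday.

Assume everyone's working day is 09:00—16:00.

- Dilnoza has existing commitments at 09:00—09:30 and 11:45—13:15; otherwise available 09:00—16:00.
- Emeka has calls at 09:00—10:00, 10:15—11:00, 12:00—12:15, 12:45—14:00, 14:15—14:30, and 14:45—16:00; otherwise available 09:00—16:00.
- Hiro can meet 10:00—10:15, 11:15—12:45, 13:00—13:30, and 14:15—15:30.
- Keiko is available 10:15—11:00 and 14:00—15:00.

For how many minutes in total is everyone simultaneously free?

15 minutes

Dilnoza free within 09:00–16:00: 09:30–11:45, 13:15–16:00.
Emeka free within 09:00–16:00: 10:00–10:15, 11:00–12:00, 12:15–12:45, 14:00–14:15, 14:30–14:45.
Dilnoza ∩ Emeka: 10:00–10:15, 11:00–11:45, 14:00–14:15, 14:30–14:45.
Dilnoza ∩ Emeka ∩ Hiro: 10:00–10:15, 11:15–11:45, 14:30–14:45.
Dilnoza ∩ Emeka ∩ Hiro ∩ Keiko: 14:30–14:45.
Total common minutes: 15.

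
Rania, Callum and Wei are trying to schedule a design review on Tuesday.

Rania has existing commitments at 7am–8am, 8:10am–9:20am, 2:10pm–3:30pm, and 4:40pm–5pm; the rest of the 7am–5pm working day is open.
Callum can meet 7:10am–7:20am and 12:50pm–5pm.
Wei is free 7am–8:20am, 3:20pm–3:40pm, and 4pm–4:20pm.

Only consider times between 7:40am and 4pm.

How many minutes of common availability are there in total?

10 minutes

Rania free within 07:00–17:00: 08:00–08:10, 09:20–14:10, 15:30–16:40.
Rania ∩ Callum: 12:50–14:10, 15:30–16:40.
Rania ∩ Callum ∩ Wei: 15:30–15:40, 16:00–16:20.
Restricted to 07:40–16:00: 15:30–15:40.
Total common minutes: 10.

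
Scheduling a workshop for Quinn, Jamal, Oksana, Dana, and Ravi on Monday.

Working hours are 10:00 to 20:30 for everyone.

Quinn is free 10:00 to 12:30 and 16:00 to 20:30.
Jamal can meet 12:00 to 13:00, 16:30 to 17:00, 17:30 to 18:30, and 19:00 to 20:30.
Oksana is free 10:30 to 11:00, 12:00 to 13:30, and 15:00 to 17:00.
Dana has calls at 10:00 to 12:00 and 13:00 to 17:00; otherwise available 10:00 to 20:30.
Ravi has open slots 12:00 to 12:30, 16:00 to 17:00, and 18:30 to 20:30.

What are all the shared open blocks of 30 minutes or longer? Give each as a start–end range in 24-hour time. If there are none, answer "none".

12:00–12:30

Dana free within 10:00–20:30: 12:00–13:00, 17:00–20:30.
Quinn ∩ Jamal: 12:00–12:30, 16:30–17:00, 17:30–18:30, 19:00–20:30.
Quinn ∩ Jamal ∩ Oksana: 12:00–12:30, 16:30–17:00.
Quinn ∩ Jamal ∩ Oksana ∩ Dana: 12:00–12:30.
Quinn ∩ Jamal ∩ Oksana ∩ Dana ∩ Ravi: 12:00–12:30.
Windows ≥ 30 min: 12:00–12:30.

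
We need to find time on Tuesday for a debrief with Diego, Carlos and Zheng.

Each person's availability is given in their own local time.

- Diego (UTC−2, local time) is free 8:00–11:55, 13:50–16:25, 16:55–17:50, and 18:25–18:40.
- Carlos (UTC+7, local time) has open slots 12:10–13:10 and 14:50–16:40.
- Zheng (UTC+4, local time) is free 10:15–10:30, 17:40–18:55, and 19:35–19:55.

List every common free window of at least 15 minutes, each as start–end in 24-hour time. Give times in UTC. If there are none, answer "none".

none

Diego → UTC: 10:00–13:55, 15:50–18:25, 18:55–19:50, 20:25–20:40.
Carlos → UTC: 05:10–06:10, 07:50–09:40.
Zheng → UTC: 06:15–06:30, 13:40–14:55, 15:35–15:55.
Diego ∩ Carlos: (none).
Diego ∩ Carlos ∩ Zheng: (none).
Windows ≥ 15 min: (none).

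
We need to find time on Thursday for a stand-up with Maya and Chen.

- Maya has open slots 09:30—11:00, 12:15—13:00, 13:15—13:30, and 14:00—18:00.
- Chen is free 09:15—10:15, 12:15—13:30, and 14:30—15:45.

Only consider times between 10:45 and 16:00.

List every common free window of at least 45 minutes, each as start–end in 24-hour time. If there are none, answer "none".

12:15–13:00, 14:30–15:45

Maya ∩ Chen: 09:30–10:15, 12:15–13:00, 13:15–13:30, 14:30–15:45.
Restricted to 10:45–16:00: 12:15–13:00, 13:15–13:30, 14:30–15:45.
Windows ≥ 45 min: 12:15–13:00, 14:30–15:45.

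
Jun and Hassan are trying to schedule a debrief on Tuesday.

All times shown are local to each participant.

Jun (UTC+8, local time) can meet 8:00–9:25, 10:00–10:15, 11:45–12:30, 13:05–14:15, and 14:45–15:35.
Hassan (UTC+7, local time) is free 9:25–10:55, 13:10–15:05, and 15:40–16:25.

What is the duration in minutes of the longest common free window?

50 minutes

Jun → UTC: 00:00–01:25, 02:00–02:15, 03:45–04:30, 05:05–06:15, 06:45–07:35.
Hassan → UTC: 02:25–03:55, 06:10–08:05, 08:40–09:25.
Jun ∩ Hassan: 03:45–03:55, 06:10–06:15, 06:45–07:35.
Common window lengths: 10, 5, 50 min; longest is 50.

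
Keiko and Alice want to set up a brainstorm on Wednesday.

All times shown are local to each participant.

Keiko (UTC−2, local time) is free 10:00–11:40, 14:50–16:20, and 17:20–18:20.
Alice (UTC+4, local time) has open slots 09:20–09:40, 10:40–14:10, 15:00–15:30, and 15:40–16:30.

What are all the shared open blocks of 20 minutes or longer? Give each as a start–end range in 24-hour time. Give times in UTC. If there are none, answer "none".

12:00–12:30

Keiko → UTC: 12:00–13:40, 16:50–18:20, 19:20–20:20.
Alice → UTC: 05:20–05:40, 06:40–10:10, 11:00–11:30, 11:40–12:30.
Keiko ∩ Alice: 12:00–12:30.
Windows ≥ 20 min: 12:00–12:30.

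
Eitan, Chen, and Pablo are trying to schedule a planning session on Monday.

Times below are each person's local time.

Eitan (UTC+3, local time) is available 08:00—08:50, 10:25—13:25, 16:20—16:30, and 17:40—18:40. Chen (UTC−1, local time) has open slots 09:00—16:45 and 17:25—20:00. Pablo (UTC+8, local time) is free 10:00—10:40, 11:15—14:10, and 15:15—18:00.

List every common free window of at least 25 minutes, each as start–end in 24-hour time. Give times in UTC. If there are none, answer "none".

none

Eitan → UTC: 05:00–05:50, 07:25–10:25, 13:20–13:30, 14:40–15:40.
Chen → UTC: 10:00–17:45, 18:25–21:00.
Pablo → UTC: 02:00–02:40, 03:15–06:10, 07:15–10:00.
Eitan ∩ Chen: 10:00–10:25, 13:20–13:30, 14:40–15:40.
Eitan ∩ Chen ∩ Pablo: (none).
Windows ≥ 25 min: (none).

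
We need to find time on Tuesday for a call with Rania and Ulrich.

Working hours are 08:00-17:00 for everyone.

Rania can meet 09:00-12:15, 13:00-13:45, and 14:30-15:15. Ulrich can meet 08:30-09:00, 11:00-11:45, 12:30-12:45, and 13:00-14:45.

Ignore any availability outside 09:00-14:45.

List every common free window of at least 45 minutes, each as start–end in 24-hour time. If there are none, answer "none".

Rania ∩ Ulrich: 11:00–11:45, 13:00–13:45, 14:30–14:45.
Restricted to 09:00–14:45: 11:00–11:45, 13:00–13:45, 14:30–14:45.
Windows ≥ 45 min: 11:00–11:45, 13:00–13:45.

11:00–11:45, 13:00–13:45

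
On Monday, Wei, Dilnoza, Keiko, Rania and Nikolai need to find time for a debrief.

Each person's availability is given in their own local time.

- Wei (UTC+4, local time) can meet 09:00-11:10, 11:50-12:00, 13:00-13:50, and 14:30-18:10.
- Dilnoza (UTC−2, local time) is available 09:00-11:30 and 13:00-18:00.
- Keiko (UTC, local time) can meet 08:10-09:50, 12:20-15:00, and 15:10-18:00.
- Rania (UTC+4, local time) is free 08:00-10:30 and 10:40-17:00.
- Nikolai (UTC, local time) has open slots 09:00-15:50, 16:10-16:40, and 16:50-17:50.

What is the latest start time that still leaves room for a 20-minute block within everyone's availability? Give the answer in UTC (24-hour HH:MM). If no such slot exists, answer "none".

12:40

Wei → UTC: 05:00–07:10, 07:50–08:00, 09:00–09:50, 10:30–14:10.
Dilnoza → UTC: 11:00–13:30, 15:00–20:00.
Keiko → UTC: 08:10–09:50, 12:20–15:00, 15:10–18:00.
Rania → UTC: 04:00–06:30, 06:40–13:00.
Nikolai → UTC: 09:00–15:50, 16:10–16:40, 16:50–17:50.
Wei ∩ Dilnoza: 11:00–13:30.
Wei ∩ Dilnoza ∩ Keiko: 12:20–13:30.
Wei ∩ Dilnoza ∩ Keiko ∩ Rania: 12:20–13:00.
Wei ∩ Dilnoza ∩ Keiko ∩ Rania ∩ Nikolai: 12:20–13:00.
Windows ≥ 20 min: 12:20–13:00.
Latest start in the last window 12:20–13:00 is 13:00 − 20 min = 12:40.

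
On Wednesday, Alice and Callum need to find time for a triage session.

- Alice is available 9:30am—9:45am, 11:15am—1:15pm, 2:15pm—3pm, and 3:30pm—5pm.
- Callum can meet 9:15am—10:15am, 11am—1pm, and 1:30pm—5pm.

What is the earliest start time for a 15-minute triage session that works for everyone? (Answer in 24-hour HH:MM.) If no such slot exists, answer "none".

09:30

Alice ∩ Callum: 09:30–09:45, 11:15–13:00, 14:15–15:00, 15:30–17:00.
Windows ≥ 15 min: 09:30–09:45, 11:15–13:00, 14:15–15:00, 15:30–17:00.
Earliest such window starts at 09:30.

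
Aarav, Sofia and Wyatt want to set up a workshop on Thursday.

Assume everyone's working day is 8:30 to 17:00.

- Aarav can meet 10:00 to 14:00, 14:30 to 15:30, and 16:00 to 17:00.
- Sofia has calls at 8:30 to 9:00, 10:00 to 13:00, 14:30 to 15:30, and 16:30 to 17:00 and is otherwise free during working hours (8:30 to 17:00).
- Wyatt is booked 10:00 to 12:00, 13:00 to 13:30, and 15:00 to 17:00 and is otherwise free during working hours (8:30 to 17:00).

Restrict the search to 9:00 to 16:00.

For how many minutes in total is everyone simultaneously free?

Sofia free within 08:30–17:00: 09:00–10:00, 13:00–14:30, 15:30–16:30.
Wyatt free within 08:30–17:00: 08:30–10:00, 12:00–13:00, 13:30–15:00.
Aarav ∩ Sofia: 13:00–14:00, 16:00–16:30.
Aarav ∩ Sofia ∩ Wyatt: 13:30–14:00.
Restricted to 09:00–16:00: 13:30–14:00.
Total common minutes: 30.

30 minutes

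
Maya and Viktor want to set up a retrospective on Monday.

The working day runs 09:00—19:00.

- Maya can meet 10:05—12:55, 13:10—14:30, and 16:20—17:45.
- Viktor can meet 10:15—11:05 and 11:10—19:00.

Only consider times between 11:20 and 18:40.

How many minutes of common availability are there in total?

260 minutes

Maya ∩ Viktor: 10:15–11:05, 11:10–12:55, 13:10–14:30, 16:20–17:45.
Restricted to 11:20–18:40: 11:20–12:55, 13:10–14:30, 16:20–17:45.
Total common minutes: 95 + 80 + 85 = 260.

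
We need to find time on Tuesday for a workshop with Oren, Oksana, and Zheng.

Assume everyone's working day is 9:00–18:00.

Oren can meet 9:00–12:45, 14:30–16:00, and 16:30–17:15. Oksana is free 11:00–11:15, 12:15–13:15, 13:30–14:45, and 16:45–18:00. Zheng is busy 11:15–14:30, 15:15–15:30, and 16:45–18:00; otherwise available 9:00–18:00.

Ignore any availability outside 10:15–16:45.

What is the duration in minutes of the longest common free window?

15 minutes

Zheng free within 09:00–18:00: 09:00–11:15, 14:30–15:15, 15:30–16:45.
Oren ∩ Oksana: 11:00–11:15, 12:15–12:45, 14:30–14:45, 16:45–17:15.
Oren ∩ Oksana ∩ Zheng: 11:00–11:15, 14:30–14:45.
Restricted to 10:15–16:45: 11:00–11:15, 14:30–14:45.
Common window lengths: 15, 15 min; longest is 15.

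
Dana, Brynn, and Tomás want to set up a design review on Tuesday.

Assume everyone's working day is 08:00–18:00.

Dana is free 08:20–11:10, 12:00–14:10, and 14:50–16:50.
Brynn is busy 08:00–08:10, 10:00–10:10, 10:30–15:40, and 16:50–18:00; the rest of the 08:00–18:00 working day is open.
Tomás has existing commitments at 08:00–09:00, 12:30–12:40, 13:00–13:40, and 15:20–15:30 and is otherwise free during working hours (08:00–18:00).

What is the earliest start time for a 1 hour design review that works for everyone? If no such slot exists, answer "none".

Brynn free within 08:00–18:00: 08:10–10:00, 10:10–10:30, 15:40–16:50.
Tomás free within 08:00–18:00: 09:00–12:30, 12:40–13:00, 13:40–15:20, 15:30–18:00.
Dana ∩ Brynn: 08:20–10:00, 10:10–10:30, 15:40–16:50.
Dana ∩ Brynn ∩ Tomás: 09:00–10:00, 10:10–10:30, 15:40–16:50.
Windows ≥ 60 min: 09:00–10:00, 15:40–16:50.
Earliest such window starts at 09:00.

09:00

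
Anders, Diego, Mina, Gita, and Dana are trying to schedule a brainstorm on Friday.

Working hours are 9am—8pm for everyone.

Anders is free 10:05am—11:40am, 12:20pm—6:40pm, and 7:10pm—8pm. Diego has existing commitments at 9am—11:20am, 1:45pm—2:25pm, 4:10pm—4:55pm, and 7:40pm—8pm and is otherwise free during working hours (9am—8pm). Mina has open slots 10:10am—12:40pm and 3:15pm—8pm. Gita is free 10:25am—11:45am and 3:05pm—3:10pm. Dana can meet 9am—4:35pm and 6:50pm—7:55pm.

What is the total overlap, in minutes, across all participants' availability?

20 minutes

Diego free within 09:00–20:00: 11:20–13:45, 14:25–16:10, 16:55–19:40.
Anders ∩ Diego: 11:20–11:40, 12:20–13:45, 14:25–16:10, 16:55–18:40, 19:10–19:40.
Anders ∩ Diego ∩ Mina: 11:20–11:40, 12:20–12:40, 15:15–16:10, 16:55–18:40, 19:10–19:40.
Anders ∩ Diego ∩ Mina ∩ Gita: 11:20–11:40.
Anders ∩ Diego ∩ Mina ∩ Gita ∩ Dana: 11:20–11:40.
Total common minutes: 20.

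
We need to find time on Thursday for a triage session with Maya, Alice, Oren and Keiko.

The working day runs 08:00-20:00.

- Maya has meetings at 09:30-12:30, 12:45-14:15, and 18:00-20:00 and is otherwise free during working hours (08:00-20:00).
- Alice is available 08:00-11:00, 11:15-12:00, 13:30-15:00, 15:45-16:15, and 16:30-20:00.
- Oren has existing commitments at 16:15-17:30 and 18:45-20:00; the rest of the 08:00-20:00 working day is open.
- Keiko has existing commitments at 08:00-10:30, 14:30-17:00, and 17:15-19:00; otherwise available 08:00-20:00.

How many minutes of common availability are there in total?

15 minutes

Maya free within 08:00–20:00: 08:00–09:30, 12:30–12:45, 14:15–18:00.
Oren free within 08:00–20:00: 08:00–16:15, 17:30–18:45.
Keiko free within 08:00–20:00: 10:30–14:30, 17:00–17:15, 19:00–20:00.
Maya ∩ Alice: 08:00–09:30, 14:15–15:00, 15:45–16:15, 16:30–18:00.
Maya ∩ Alice ∩ Oren: 08:00–09:30, 14:15–15:00, 15:45–16:15, 17:30–18:00.
Maya ∩ Alice ∩ Oren ∩ Keiko: 14:15–14:30.
Total common minutes: 15.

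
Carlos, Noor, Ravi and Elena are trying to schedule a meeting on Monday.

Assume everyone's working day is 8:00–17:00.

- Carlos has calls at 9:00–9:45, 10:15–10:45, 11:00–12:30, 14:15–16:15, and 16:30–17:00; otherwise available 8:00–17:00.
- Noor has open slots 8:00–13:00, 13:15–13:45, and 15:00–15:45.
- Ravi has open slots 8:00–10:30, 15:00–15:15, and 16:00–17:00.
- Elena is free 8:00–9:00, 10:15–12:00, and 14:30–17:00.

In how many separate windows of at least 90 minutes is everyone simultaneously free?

Carlos free within 08:00–17:00: 08:00–09:00, 09:45–10:15, 10:45–11:00, 12:30–14:15, 16:15–16:30.
Carlos ∩ Noor: 08:00–09:00, 09:45–10:15, 10:45–11:00, 12:30–13:00, 13:15–13:45.
Carlos ∩ Noor ∩ Ravi: 08:00–09:00, 09:45–10:15.
Carlos ∩ Noor ∩ Ravi ∩ Elena: 08:00–09:00.
Windows ≥ 90 min: (none).
That's 0 windows.

0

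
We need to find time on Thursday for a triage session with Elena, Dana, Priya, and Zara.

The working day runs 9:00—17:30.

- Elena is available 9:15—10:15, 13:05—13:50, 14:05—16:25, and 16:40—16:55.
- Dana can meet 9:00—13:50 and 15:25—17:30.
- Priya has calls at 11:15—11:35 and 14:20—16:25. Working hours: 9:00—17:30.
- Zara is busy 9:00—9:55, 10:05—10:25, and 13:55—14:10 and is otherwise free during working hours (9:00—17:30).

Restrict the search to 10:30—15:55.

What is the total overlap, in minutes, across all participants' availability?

45 minutes

Priya free within 09:00–17:30: 09:00–11:15, 11:35–14:20, 16:25–17:30.
Zara free within 09:00–17:30: 09:55–10:05, 10:25–13:55, 14:10–17:30.
Elena ∩ Dana: 09:15–10:15, 13:05–13:50, 15:25–16:25, 16:40–16:55.
Elena ∩ Dana ∩ Priya: 09:15–10:15, 13:05–13:50, 16:40–16:55.
Elena ∩ Dana ∩ Priya ∩ Zara: 09:55–10:05, 13:05–13:50, 16:40–16:55.
Restricted to 10:30–15:55: 13:05–13:50.
Total common minutes: 45.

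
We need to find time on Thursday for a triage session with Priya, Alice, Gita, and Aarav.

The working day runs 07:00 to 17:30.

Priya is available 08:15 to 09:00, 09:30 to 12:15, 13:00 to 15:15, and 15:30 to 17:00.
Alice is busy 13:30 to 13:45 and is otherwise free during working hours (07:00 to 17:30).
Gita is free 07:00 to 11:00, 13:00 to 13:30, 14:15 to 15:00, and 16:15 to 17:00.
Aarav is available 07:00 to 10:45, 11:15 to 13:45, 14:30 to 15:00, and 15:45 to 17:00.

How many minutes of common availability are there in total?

225 minutes

Alice free within 07:00–17:30: 07:00–13:30, 13:45–17:30.
Priya ∩ Alice: 08:15–09:00, 09:30–12:15, 13:00–13:30, 13:45–15:15, 15:30–17:00.
Priya ∩ Alice ∩ Gita: 08:15–09:00, 09:30–11:00, 13:00–13:30, 14:15–15:00, 16:15–17:00.
Priya ∩ Alice ∩ Gita ∩ Aarav: 08:15–09:00, 09:30–10:45, 13:00–13:30, 14:30–15:00, 16:15–17:00.
Total common minutes: 45 + 75 + 30 + 30 + 45 = 225.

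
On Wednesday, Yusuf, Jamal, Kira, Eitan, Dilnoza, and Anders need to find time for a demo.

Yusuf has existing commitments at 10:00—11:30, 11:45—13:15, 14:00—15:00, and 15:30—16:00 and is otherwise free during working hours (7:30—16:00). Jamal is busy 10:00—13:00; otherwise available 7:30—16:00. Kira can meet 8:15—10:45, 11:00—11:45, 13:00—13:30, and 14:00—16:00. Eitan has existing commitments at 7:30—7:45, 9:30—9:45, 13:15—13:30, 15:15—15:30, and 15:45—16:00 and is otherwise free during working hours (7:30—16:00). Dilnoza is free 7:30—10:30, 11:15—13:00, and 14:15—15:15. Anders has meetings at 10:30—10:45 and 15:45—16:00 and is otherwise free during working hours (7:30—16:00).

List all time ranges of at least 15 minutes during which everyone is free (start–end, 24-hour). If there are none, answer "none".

Yusuf free within 07:30–16:00: 07:30–10:00, 11:30–11:45, 13:15–14:00, 15:00–15:30.
Jamal free within 07:30–16:00: 07:30–10:00, 13:00–16:00.
Eitan free within 07:30–16:00: 07:45–09:30, 09:45–13:15, 13:30–15:15, 15:30–15:45.
Anders free within 07:30–16:00: 07:30–10:30, 10:45–15:45.
Yusuf ∩ Jamal: 07:30–10:00, 13:15–14:00, 15:00–15:30.
Yusuf ∩ Jamal ∩ Kira: 08:15–10:00, 13:15–13:30, 15:00–15:30.
Yusuf ∩ Jamal ∩ Kira ∩ Eitan: 08:15–09:30, 09:45–10:00, 15:00–15:15.
Yusuf ∩ Jamal ∩ Kira ∩ Eitan ∩ Dilnoza: 08:15–09:30, 09:45–10:00, 15:00–15:15.
Yusuf ∩ Jamal ∩ Kira ∩ Eitan ∩ Dilnoza ∩ Anders: 08:15–09:30, 09:45–10:00, 15:00–15:15.
Windows ≥ 15 min: 08:15–09:30, 09:45–10:00, 15:00–15:15.

08:15–09:30, 09:45–10:00, 15:00–15:15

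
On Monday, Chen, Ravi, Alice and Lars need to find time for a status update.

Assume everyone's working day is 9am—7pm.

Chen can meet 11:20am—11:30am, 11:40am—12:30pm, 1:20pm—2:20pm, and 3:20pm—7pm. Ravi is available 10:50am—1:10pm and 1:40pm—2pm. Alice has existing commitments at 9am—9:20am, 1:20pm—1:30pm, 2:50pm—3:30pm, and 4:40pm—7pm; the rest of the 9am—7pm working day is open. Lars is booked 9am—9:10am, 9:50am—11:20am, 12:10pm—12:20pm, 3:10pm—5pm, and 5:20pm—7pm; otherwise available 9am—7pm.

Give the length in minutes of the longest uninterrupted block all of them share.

Alice free within 09:00–19:00: 09:20–13:20, 13:30–14:50, 15:30–16:40.
Lars free within 09:00–19:00: 09:10–09:50, 11:20–12:10, 12:20–15:10, 17:00–17:20.
Chen ∩ Ravi: 11:20–11:30, 11:40–12:30, 13:40–14:00.
Chen ∩ Ravi ∩ Alice: 11:20–11:30, 11:40–12:30, 13:40–14:00.
Chen ∩ Ravi ∩ Alice ∩ Lars: 11:20–11:30, 11:40–12:10, 12:20–12:30, 13:40–14:00.
Common window lengths: 10, 30, 10, 20 min; longest is 30.

30 minutes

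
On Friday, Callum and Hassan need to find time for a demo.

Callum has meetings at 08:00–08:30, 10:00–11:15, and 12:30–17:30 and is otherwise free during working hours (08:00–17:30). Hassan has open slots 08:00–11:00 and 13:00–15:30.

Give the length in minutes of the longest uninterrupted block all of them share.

90 minutes

Callum free within 08:00–17:30: 08:30–10:00, 11:15–12:30.
Callum ∩ Hassan: 08:30–10:00.
Single common window of 90 minutes.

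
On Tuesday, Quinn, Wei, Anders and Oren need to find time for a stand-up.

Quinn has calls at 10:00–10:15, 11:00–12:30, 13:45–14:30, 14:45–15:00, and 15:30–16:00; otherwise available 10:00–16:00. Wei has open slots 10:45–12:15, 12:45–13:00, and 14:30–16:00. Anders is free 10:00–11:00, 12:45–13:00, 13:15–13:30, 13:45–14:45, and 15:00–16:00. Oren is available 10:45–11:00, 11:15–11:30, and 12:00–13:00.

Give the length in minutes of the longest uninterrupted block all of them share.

Quinn free within 10:00–16:00: 10:15–11:00, 12:30–13:45, 14:30–14:45, 15:00–15:30.
Quinn ∩ Wei: 10:45–11:00, 12:45–13:00, 14:30–14:45, 15:00–15:30.
Quinn ∩ Wei ∩ Anders: 10:45–11:00, 12:45–13:00, 14:30–14:45, 15:00–15:30.
Quinn ∩ Wei ∩ Anders ∩ Oren: 10:45–11:00, 12:45–13:00.
Common window lengths: 15, 15 min; longest is 15.

15 minutes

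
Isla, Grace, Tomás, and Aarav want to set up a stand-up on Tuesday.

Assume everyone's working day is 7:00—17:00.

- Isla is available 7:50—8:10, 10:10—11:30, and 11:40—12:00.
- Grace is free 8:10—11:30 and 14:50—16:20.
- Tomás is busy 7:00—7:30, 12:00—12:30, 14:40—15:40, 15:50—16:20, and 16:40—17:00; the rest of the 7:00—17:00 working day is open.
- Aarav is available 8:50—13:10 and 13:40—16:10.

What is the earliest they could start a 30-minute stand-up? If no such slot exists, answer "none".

10:10

Tomás free within 07:00–17:00: 07:30–12:00, 12:30–14:40, 15:40–15:50, 16:20–16:40.
Isla ∩ Grace: 10:10–11:30.
Isla ∩ Grace ∩ Tomás: 10:10–11:30.
Isla ∩ Grace ∩ Tomás ∩ Aarav: 10:10–11:30.
Windows ≥ 30 min: 10:10–11:30.
Earliest such window starts at 10:10.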